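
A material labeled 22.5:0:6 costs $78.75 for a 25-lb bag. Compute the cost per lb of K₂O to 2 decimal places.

K₂O in bag = 25 × 6% = 1.5 lb.
Cost per lb K₂O = $78.75 / 1.5 = $52.5000.

$52.50 per lb K₂O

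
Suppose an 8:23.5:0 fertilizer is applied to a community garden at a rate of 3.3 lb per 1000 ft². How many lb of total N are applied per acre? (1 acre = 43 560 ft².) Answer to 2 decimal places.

nitrogen per 1000 ft² = 3.3 × 8% = 0.264 lb.
Convert to per acre: 0.264 × 43.56 = 11.4998 lb.

11.50 lb N per acre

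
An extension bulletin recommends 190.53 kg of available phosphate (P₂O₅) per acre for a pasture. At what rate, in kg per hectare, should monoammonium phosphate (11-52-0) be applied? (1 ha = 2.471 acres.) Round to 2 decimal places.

905.38 kg of product per hectare

Product per acre = 190.53 / 52% = 366.404 kg.
Convert to per hectare: 366.404 × 2.471 = 905.384 kg.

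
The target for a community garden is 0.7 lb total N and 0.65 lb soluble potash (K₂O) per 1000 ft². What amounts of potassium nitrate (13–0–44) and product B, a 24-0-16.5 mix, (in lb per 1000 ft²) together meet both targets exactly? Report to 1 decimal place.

Per-1000 ft² balance (a = potassium nitrate, b = product B):
N: 0.13·a + 0.24·b = 0.7
K₂O: 0.44·a + 0.165·b = 0.65
Eliminate b: (row1) − 0.24/0.165·(row2) → -0.51·a = -0.245455, so a = 0.481283.
Then b = (0.65 − 0.44·0.481283) / 0.165 = 2.65597.

0.5 lb potassium nitrate, 2.7 lb product B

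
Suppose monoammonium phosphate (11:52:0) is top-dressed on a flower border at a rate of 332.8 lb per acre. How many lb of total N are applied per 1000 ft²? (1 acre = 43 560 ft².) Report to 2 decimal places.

0.84 lb N per thousand sq ft

nitrogen per acre = 332.8 × 11% = 36.608 lb.
Convert to per 1000 ft²: 36.608 × 0.0229568 = 0.840404 lb.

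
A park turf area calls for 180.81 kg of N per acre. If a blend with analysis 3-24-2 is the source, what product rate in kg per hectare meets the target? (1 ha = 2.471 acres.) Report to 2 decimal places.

14892.72 kg of product per hectare

Product per acre = 180.81 / 3% = 6027 kg.
Convert to per hectare: 6027 × 2.471 = 14892.717 kg.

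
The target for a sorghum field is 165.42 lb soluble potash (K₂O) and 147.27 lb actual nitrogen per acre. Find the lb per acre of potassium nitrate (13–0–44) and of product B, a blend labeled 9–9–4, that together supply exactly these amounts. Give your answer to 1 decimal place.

Per-acre balance (a = potassium nitrate, b = product B):
K₂O: 0.44·a + 0.04·b = 165.42
N: 0.13·a + 0.09·b = 147.27
From row1: a = (165.42 − 0.04·b) / 0.44.
Into row2: 0.13·(165.42 − 0.04·b)/0.44 + 0.09·b = 147.27 → b = 1258.55, a = 261.541.

261.5 lb potassium nitrate, 1258.6 lb product B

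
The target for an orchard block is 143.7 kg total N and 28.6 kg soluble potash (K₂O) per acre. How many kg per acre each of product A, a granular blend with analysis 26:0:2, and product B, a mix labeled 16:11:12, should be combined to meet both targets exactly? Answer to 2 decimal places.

452.43 kg product A, 162.93 kg product B

With a, b = kg per acre of product A and product B:
N: 0.26·a + 0.16·b = 143.7
K₂O: 0.02·a + 0.12·b = 28.6
Solving simultaneously: a = 452.429, b = 162.929.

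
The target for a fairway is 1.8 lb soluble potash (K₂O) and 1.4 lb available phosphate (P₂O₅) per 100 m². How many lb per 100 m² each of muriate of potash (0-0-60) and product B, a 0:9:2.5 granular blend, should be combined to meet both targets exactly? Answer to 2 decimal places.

Let a = lb of muriate of potash, b = lb of product B (per 100 m²).
K₂O: 0.6·a + 0.025·b = 1.8
P₂O₅: 0·a + 0.09·b = 1.4
Solving simultaneously: a = 2.35185, b = 15.5556.

2.35 lb muriate of potash, 15.56 lb product B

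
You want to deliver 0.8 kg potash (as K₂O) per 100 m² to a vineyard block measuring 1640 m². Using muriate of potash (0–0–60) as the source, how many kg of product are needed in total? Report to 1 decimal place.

Product per 100 m² = 0.8 / 60% = 1.33333 kg.
Total product = 1.33333 × 1640 / 100 = 21.8667 kg.

21.9 kg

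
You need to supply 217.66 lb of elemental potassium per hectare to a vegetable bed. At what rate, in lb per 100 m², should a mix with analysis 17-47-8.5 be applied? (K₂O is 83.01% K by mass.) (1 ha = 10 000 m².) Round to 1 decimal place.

30.8 lb of product per hundred sq m

As K₂O: 217.66 / 0.8301 = 262.209 lb per hectare.
Product per hectare = 262.209 / 8.5% = 3084.82 lb.
Convert to per 100 m²: 3084.82 × 0.01 = 30.8482 lb.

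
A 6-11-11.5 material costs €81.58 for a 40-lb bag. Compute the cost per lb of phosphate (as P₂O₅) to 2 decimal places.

P₂O₅ in bag = 40 × 11% = 4.4 lb.
Cost per lb P₂O₅ = €81.58 / 4.4 = €18.5409.

€18.54 per lb P₂O₅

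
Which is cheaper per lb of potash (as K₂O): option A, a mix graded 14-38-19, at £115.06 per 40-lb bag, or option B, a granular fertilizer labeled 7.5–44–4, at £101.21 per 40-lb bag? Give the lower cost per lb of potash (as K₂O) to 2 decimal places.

£15.14 per lb K₂O (option A)

option A: K₂O per bag = 40 × 19% = 7.6 lb; cost = 115.06 / 7.6 = £15.1395/lb K₂O.
option B: K₂O per bag = 40 × 4% = 1.6 lb; cost = 101.21 / 1.6 = £63.2562/lb K₂O.
option A is cheaper.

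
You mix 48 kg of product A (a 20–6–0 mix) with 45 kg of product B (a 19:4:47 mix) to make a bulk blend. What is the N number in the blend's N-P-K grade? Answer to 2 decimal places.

19.52% N

Total mass = 48 + 45 = 93 kg.
N mass = 20%×48 + 19%×45 = 18.15 kg.
% N = 18.15 / 93 = 19.5161%.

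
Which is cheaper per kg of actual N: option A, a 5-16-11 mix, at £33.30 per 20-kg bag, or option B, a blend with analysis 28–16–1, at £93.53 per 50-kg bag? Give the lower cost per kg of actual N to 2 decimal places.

£6.68 per kg N (option B)

option A: N per bag = 20 × 5% = 1 kg; cost = 33.30 / 1 = £33.3000/kg N.
option B: N per bag = 50 × 28% = 14 kg; cost = 93.53 / 14 = £6.6807/kg N.
option B is cheaper.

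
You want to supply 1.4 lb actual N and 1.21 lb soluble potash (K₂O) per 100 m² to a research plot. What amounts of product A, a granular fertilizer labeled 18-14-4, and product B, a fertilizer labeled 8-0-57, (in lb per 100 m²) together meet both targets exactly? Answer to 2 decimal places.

Let a = lb of product A, b = lb of product B (per 100 m²).
N: 0.18·a + 0.08·b = 1.4
K₂O: 0.04·a + 0.57·b = 1.21
Solving simultaneously: a = 7.05433, b = 1.62777.

7.05 lb product A, 1.63 lb product B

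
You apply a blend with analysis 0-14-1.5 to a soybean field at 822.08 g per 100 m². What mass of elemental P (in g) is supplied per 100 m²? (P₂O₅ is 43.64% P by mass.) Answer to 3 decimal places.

50.226 g P per hundred sq m

P₂O₅ per 100 m² = 822.08 × 14% = 115.091 g.
Elemental P = 115.091 × 0.4364 = 50.2258 g per 100 m².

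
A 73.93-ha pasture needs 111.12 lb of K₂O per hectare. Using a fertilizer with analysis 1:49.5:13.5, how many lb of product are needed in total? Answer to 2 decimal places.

Product per hectare = 111.12 / 13.5% = 823.111 lb.
Total product = 823.111 × 73.93 = 60852.604 lb.

60852.60 lb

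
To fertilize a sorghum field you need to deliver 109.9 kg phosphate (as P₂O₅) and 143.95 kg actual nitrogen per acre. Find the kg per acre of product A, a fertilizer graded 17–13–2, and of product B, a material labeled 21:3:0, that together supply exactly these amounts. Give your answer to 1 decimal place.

With a, b = kg per acre of product A and product B:
P₂O₅: 0.13·a + 0.03·b = 109.9
N: 0.17·a + 0.21·b = 143.95
Solving simultaneously: a = 845.068, b = 1.37387.

845.1 kg product A, 1.4 kg product B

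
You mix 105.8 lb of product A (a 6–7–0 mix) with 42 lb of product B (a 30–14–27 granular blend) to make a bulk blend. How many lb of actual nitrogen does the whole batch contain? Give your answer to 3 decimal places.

18.948 lb N

N mass = 6%×105.8 + 30%×42 = 18.948 lb.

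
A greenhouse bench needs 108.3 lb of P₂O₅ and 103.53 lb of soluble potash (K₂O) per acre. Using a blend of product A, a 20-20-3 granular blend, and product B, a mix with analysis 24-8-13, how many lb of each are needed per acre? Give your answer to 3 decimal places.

Per-acre balance (a = product A, b = product B):
P₂O₅: 0.2·a + 0.08·b = 108.3
K₂O: 0.03·a + 0.13·b = 103.53
Eliminate a: (row1) − 0.2/0.03·(row2) → -0.786667·b = -581.9, so b = 739.7034.
Back-substitute: a = (108.3 − 0.08·739.7034) / 0.2 = 245.6186.

245.619 lb product A, 739.703 lb product B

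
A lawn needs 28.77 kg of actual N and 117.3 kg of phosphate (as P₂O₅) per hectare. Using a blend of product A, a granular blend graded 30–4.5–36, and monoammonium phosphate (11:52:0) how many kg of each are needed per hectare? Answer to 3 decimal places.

13.621 kg product A, 224.398 kg monoammonium phosphate

Let a = kg of product A, b = kg of monoammonium phosphate (per hectare).
N: 0.3·a + 0.11·b = 28.77
P₂O₅: 0.045·a + 0.52·b = 117.3
Eliminate b: (row1) − 0.11/0.52·(row2) → 0.290481·a = 3.95654, so a = 13.6207.
Then b = (117.3 − 0.045·13.6207) / 0.52 = 224.3982.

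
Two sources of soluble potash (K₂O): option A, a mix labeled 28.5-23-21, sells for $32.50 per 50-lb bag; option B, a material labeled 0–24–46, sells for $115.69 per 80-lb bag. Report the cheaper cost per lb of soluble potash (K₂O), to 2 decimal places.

$3.10 per lb K₂O (option A)

option A: K₂O per bag = 50 × 21% = 10.5 lb; cost = 32.50 / 10.5 = $3.0952/lb K₂O.
option B: K₂O per bag = 80 × 46% = 36.8 lb; cost = 115.69 / 36.8 = $3.1438/lb K₂O.
option A is cheaper.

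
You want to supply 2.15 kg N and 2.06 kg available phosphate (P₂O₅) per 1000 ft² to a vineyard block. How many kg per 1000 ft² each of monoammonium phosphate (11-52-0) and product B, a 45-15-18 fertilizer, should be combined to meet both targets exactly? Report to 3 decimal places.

2.779 kg monoammonium phosphate, 4.098 kg product B

Let a = kg of monoammonium phosphate, b = kg of product B (per 1000 ft²).
N: 0.11·a + 0.45·b = 2.15
P₂O₅: 0.52·a + 0.15·b = 2.06
Eliminate a: (row1) − 0.11/0.52·(row2) → 0.418269·b = 1.71423, so b = 4.09839.
Back-substitute: a = (2.15 − 0.45·4.09839) / 0.11 = 2.77931.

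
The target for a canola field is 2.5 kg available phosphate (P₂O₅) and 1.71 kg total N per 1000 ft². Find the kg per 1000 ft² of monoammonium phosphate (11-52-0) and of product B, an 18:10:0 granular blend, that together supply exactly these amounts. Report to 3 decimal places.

Per-1000 ft² balance (a = monoammonium phosphate, b = product B):
P₂O₅: 0.52·a + 0.1·b = 2.5
N: 0.11·a + 0.18·b = 1.71
Solving simultaneously: a = 3.37772, b = 7.43584.

3.378 kg monoammonium phosphate, 7.436 kg product B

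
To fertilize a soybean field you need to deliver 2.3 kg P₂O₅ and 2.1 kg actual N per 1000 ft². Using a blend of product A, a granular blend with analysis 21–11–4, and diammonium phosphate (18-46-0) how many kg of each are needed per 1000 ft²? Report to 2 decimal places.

7.19 kg product A, 3.28 kg diammonium phosphate

Per-1000 ft² balance (a = product A, b = diammonium phosphate):
P₂O₅: 0.11·a + 0.46·b = 2.3
N: 0.21·a + 0.18·b = 2.1
Eliminate a: (row1) − 0.11/0.21·(row2) → 0.365714·b = 1.2, so b = 3.28125.
Back-substitute: a = (2.3 − 0.46·3.28125) / 0.11 = 7.1875.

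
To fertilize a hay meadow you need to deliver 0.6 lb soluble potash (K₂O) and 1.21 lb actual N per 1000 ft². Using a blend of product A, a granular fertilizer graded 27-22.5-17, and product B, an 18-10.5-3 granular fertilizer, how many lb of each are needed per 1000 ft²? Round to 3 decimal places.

With a, b = lb per 1000 ft² of product A and product B:
K₂O: 0.17·a + 0.03·b = 0.6
N: 0.27·a + 0.18·b = 1.21
Eliminate b: (row1) − 0.03/0.18·(row2) → 0.125·a = 0.398333, so a = 3.18667.
Then b = (1.21 − 0.27·3.18667) / 0.18 = 1.94222.

3.187 lb product A, 1.942 lb product B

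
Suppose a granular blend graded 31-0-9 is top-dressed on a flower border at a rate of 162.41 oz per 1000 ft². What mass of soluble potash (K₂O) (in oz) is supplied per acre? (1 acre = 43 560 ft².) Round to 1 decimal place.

K₂O per 1000 ft² = 162.41 × 9% = 14.6169 oz.
Convert to per acre: 14.6169 × 43.56 = 636.712 oz.

636.7 oz K₂O per acre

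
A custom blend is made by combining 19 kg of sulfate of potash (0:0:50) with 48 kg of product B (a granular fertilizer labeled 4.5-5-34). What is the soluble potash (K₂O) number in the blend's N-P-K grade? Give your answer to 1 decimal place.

Total mass = 19 + 48 = 67 kg.
K₂O mass = 50%×19 + 34%×48 = 25.82 kg.
% K₂O = 25.82 / 67 = 38.5373%.

38.5% K₂O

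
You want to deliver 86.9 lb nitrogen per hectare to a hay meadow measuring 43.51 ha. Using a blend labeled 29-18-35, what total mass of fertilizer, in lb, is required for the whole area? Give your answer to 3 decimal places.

13037.997 lb

Product per hectare = 86.9 / 29% = 299.655 lb.
Total product = 299.655 × 43.51 = 13037.9966 lb.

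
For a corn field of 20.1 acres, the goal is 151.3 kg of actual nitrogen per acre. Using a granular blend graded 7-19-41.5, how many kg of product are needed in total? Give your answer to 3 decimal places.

43444.714 kg

Product per acre = 151.3 / 7% = 2161.43 kg.
Total product = 2161.43 × 20.1 = 43444.7143 kg.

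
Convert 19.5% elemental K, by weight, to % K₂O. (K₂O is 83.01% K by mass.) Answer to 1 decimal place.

23.5% K₂O

%K₂O = 19.5 / 0.8301 = 23.4911%.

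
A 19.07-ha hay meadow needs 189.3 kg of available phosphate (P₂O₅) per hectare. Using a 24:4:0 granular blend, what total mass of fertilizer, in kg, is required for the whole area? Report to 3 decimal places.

Product per hectare = 189.3 / 4% = 4732.5 kg.
Total product = 4732.5 × 19.07 = 90248.775 kg.

90248.775 kg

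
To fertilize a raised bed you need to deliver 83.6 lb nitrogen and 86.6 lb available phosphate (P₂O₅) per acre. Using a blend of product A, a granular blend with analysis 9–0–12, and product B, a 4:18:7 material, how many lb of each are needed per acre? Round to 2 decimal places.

715.06 lb product A, 481.11 lb product B

Let a = lb of product A, b = lb of product B (per acre).
N: 0.09·a + 0.04·b = 83.6
P₂O₅: 0·a + 0.18·b = 86.6
Solving simultaneously: a = 715.062, b = 481.111.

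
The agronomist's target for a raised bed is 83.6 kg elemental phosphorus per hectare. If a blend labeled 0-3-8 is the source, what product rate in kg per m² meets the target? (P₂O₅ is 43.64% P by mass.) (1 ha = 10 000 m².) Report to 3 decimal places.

As P₂O₅: 83.6 / 0.4364 = 191.567 kg per hectare.
Product per hectare = 191.567 / 3% = 6385.58 kg.
Convert to per m²: 6385.58 × 0.0001 = 0.638558 kg.

0.639 kg of product per sq m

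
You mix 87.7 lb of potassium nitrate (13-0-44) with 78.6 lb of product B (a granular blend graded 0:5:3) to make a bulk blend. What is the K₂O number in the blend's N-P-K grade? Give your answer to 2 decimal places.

24.62% K₂O

Total mass = 87.7 + 78.6 = 166.3 lb.
K₂O mass = 44%×87.7 + 3%×78.6 = 40.946 lb.
% K₂O = 40.946 / 166.3 = 24.6218%.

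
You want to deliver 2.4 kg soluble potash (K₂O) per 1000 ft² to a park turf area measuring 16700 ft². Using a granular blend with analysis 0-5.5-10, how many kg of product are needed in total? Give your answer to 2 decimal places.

Product per 1000 ft² = 2.4 / 10% = 24 kg.
Total product = 24 × 16700 / 1000 = 400.8 kg.

400.80 kg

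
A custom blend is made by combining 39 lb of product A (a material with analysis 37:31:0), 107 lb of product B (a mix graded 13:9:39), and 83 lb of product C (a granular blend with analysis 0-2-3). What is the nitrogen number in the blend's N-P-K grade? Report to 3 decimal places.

12.376% N

Total mass = 39 + 107 + 83 = 229 lb.
N mass = 37%×39 + 13%×107 + 0%×83 = 28.34 lb.
% N = 28.34 / 229 = 12.3755%.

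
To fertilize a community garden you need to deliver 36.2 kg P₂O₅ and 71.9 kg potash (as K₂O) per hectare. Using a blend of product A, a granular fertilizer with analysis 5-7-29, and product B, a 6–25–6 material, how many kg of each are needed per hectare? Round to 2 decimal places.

Let a = kg of product A, b = kg of product B (per hectare).
P₂O₅: 0.07·a + 0.25·b = 36.2
K₂O: 0.29·a + 0.06·b = 71.9
Eliminate a: (row1) − 0.07/0.29·(row2) → 0.235517·b = 18.8448, so b = 80.0146.
Back-substitute: a = (36.2 − 0.25·80.0146) / 0.07 = 231.376.

231.38 kg product A, 80.01 kg product B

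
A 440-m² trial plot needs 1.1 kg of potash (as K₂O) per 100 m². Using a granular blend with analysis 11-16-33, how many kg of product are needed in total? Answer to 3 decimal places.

Product per 100 m² = 1.1 / 33% = 3.33333 kg.
Total product = 3.33333 × 440 / 100 = 14.6667 kg.

14.667 kg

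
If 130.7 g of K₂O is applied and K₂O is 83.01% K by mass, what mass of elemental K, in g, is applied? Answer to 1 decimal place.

108.5 g K

K = 130.7 × 0.8301 = 108.494 g.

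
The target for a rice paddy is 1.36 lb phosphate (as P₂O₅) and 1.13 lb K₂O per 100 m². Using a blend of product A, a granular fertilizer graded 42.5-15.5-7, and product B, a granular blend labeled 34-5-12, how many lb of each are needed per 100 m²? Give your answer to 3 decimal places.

Let a = lb of product A, b = lb of product B (per 100 m²).
P₂O₅: 0.155·a + 0.05·b = 1.36
K₂O: 0.07·a + 0.12·b = 1.13
Solving simultaneously: a = 7.06623, b = 5.2947.

7.066 lb product A, 5.295 lb product B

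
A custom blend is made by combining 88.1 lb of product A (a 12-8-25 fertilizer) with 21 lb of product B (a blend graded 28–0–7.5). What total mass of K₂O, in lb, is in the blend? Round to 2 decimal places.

23.60 lb K₂O

K₂O mass = 25%×88.1 + 7.5%×21 = 23.6 lb.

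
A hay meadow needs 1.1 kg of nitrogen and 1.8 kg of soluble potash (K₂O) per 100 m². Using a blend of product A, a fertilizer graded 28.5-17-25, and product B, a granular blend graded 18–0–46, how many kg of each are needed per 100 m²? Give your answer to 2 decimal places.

2.11 kg product A, 2.76 kg product B

Let a = kg of product A, b = kg of product B (per 100 m²).
N: 0.285·a + 0.18·b = 1.1
K₂O: 0.25·a + 0.46·b = 1.8
Eliminate a: (row1) − 0.285/0.25·(row2) → -0.3444·b = -0.952, so b = 2.76423.
Back-substitute: a = (1.1 − 0.18·2.76423) / 0.285 = 2.11382.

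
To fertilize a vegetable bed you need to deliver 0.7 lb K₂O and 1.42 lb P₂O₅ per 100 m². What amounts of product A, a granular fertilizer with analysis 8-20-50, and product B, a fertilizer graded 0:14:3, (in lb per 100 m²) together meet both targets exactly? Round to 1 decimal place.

0.9 lb product A, 8.9 lb product B

Let a = lb of product A, b = lb of product B (per 100 m²).
K₂O: 0.5·a + 0.03·b = 0.7
P₂O₅: 0.2·a + 0.14·b = 1.42
From row1: a = (0.7 − 0.03·b) / 0.5.
Into row2: 0.2·(0.7 − 0.03·b)/0.5 + 0.14·b = 1.42 → b = 8.90625, a = 0.865625.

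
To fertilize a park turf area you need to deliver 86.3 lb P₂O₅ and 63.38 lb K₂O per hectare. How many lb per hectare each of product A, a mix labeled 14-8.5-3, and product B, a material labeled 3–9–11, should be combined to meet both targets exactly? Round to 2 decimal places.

Let a = lb of product A, b = lb of product B (per hectare).
P₂O₅: 0.085·a + 0.09·b = 86.3
K₂O: 0.03·a + 0.11·b = 63.38
Eliminate a: (row1) − 0.085/0.03·(row2) → -0.221667·b = -93.2767, so b = 420.797.
Back-substitute: a = (86.3 − 0.09·420.797) / 0.085 = 569.744.

569.74 lb product A, 420.80 lb product B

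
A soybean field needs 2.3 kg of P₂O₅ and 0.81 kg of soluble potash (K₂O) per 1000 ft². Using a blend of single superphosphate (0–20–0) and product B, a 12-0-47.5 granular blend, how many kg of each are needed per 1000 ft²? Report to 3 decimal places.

11.500 kg single superphosphate, 1.705 kg product B

Per-1000 ft² balance (a = single superphosphate, b = product B):
P₂O₅: 0.2·a + 0·b = 2.3
K₂O: 0·a + 0.475·b = 0.81
Solving simultaneously: a = 11.5, b = 1.70526.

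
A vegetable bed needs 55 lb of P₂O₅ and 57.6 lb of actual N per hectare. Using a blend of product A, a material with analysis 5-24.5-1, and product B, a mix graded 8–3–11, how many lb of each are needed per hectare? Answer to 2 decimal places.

147.62 lb product A, 627.73 lb product B

Let a = lb of product A, b = lb of product B (per hectare).
P₂O₅: 0.245·a + 0.03·b = 55
N: 0.05·a + 0.08·b = 57.6
From row1: a = (55 − 0.03·b) / 0.245.
Into row2: 0.05·(55 − 0.03·b)/0.245 + 0.08·b = 57.6 → b = 627.7348, a = 147.624.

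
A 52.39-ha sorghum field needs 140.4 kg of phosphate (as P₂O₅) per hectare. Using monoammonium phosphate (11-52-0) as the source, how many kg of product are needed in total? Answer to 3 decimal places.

14145.300 kg

Product per hectare = 140.4 / 52% = 270 kg.
Total product = 270 × 52.39 = 14145.3 kg.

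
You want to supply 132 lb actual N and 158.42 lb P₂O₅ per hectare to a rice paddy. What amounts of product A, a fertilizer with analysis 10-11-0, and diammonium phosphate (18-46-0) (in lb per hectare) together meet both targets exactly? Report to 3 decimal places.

1229.176 lb product A, 50.458 lb diammonium phosphate

Let a = lb of product A, b = lb of diammonium phosphate (per hectare).
N: 0.1·a + 0.18·b = 132
P₂O₅: 0.11·a + 0.46·b = 158.42
Eliminate a: (row1) − 0.1/0.11·(row2) → -0.238182·b = -12.0182, so b = 50.45802.
Back-substitute: a = (132 − 0.18·50.45802) / 0.1 = 1229.1756.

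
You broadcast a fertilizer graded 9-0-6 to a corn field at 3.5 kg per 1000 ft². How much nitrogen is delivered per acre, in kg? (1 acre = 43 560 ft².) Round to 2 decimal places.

13.72 kg N per acre

nitrogen per 1000 ft² = 3.5 × 9% = 0.315 kg.
Convert to per acre: 0.315 × 43.56 = 13.7214 kg.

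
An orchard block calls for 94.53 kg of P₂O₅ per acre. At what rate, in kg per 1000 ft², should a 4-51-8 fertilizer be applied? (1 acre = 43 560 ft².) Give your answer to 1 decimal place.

Product per acre = 94.53 / 51% = 185.353 kg.
Convert to per 1000 ft²: 185.353 × 0.0229568 = 4.25512 kg.

4.3 kg of product per thousand sq ft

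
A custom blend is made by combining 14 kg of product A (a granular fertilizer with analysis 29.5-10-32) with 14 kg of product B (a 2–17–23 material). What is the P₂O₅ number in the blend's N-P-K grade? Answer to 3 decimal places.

Total mass = 14 + 14 = 28 kg.
P₂O₅ mass = 10%×14 + 17%×14 = 3.78 kg.
% P₂O₅ = 3.78 / 28 = 13.5%.

13.500% P₂O₅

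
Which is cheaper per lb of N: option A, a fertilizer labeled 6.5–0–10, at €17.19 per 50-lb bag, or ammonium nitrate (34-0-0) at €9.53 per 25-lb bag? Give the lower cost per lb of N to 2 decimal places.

option A: N per bag = 50 × 6.5% = 3.25 lb; cost = 17.19 / 3.25 = €5.2892/lb N.
ammonium nitrate: N per bag = 25 × 34% = 8.5 lb; cost = 9.53 / 8.5 = €1.1212/lb N.
ammonium nitrate is cheaper.

€1.12 per lb N (ammonium nitrate)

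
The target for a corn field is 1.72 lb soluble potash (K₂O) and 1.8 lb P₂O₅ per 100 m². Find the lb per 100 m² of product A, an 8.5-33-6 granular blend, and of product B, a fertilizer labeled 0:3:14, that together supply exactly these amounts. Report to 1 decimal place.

Let a = lb of product A, b = lb of product B (per 100 m²).
K₂O: 0.06·a + 0.14·b = 1.72
P₂O₅: 0.33·a + 0.03·b = 1.8
Solving simultaneously: a = 4.51351, b = 10.3514.

4.5 lb product A, 10.4 lb product B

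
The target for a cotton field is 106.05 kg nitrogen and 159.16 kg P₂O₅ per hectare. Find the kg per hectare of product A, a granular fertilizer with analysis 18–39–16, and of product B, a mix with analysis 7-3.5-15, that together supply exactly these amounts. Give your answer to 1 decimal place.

Let a = kg of product A, b = kg of product B (per hectare).
N: 0.18·a + 0.07·b = 106.05
P₂O₅: 0.39·a + 0.035·b = 159.16
From row1: a = (106.05 − 0.07·b) / 0.18.
Into row2: 0.39·(106.05 − 0.07·b)/0.18 + 0.035·b = 159.16 → b = 605.271, a = 353.783.

353.8 kg product A, 605.3 kg product B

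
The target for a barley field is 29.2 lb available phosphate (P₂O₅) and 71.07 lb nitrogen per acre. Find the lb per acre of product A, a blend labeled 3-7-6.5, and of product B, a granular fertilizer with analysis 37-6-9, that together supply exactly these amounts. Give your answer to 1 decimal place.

With a, b = lb per acre of product A and product B:
P₂O₅: 0.07·a + 0.06·b = 29.2
N: 0.03·a + 0.37·b = 71.07
Eliminate b: (row1) − 0.06/0.37·(row2) → 0.0651351·a = 17.6751, so a = 271.361.
Then b = (71.07 − 0.03·271.361) / 0.37 = 170.079.

271.4 lb product A, 170.1 lb product B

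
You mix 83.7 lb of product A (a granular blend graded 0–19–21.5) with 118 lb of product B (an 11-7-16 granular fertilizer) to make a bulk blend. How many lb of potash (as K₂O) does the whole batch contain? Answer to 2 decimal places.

K₂O mass = 21.5%×83.7 + 16%×118 = 36.8755 lb.

36.88 lb K₂O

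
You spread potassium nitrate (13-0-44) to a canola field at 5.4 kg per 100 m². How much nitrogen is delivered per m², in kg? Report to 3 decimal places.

nitrogen per 100 m² = 5.4 × 13% = 0.702 kg.
Convert to per m²: 0.702 × 0.01 = 0.00702 kg.

0.007 kg N per sq m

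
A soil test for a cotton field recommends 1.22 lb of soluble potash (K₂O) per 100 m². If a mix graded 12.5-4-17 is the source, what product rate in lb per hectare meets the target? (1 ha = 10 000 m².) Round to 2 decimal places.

717.65 lb of product per hectare

Product per 100 m² = 1.22 / 17% = 7.17647 lb.
Convert to per hectare: 7.17647 × 100 = 717.647 lb.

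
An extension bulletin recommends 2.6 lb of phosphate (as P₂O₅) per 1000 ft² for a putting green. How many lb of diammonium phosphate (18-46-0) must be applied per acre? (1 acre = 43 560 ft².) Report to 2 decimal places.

Product per 1000 ft² = 2.6 / 46% = 5.65217 lb.
Convert to per acre: 5.65217 × 43.56 = 246.209 lb.

246.21 lb of product per acre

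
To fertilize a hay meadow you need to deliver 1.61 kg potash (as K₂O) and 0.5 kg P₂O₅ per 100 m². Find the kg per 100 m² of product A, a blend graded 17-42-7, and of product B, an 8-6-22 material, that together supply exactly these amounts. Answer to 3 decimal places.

0.152 kg product A, 7.270 kg product B

Per-100 m² balance (a = product A, b = product B):
K₂O: 0.07·a + 0.22·b = 1.61
P₂O₅: 0.42·a + 0.06·b = 0.5
From row1: a = (1.61 − 0.22·b) / 0.07.
Into row2: 0.42·(1.61 − 0.22·b)/0.07 + 0.06·b = 0.5 → b = 7.26984, a = 0.151927.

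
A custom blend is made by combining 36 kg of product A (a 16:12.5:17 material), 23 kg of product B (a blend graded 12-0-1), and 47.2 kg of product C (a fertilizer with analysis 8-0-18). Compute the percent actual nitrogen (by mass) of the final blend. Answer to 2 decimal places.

Total mass = 36 + 23 + 47.2 = 106.2 kg.
N mass = 16%×36 + 12%×23 + 8%×47.2 = 12.296 kg.
% N = 12.296 / 106.2 = 11.5782%.

11.58% N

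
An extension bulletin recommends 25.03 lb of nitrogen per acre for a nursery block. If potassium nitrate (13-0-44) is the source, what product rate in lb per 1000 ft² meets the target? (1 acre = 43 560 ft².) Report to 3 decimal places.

Product per acre = 25.03 / 13% = 192.538 lb.
Convert to per 1000 ft²: 192.538 × 0.0229568 = 4.42007 lb.

4.420 lb of product per thousand sq ft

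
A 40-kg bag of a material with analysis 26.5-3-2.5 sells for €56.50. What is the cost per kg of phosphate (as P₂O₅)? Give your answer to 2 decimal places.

P₂O₅ in bag = 40 × 3% = 1.2 kg.
Cost per kg P₂O₅ = €56.50 / 1.2 = €47.0833.

€47.08 per kg P₂O₅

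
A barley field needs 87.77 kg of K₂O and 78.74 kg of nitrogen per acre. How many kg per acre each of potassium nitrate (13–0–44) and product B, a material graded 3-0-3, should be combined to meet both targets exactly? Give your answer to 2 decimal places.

29.13 kg potassium nitrate, 2498.44 kg product B

Per-acre balance (a = potassium nitrate, b = product B):
K₂O: 0.44·a + 0.03·b = 87.77
N: 0.13·a + 0.03·b = 78.74
Eliminate a: (row1) − 0.44/0.13·(row2) → -0.0715385·b = -178.735, so b = 2498.441.
Back-substitute: a = (87.77 − 0.03·2498.441) / 0.44 = 29.129.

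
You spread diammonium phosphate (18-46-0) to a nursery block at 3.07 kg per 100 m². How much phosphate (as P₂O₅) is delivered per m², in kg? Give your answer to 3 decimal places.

P₂O₅ per 100 m² = 3.07 × 46% = 1.4122 kg.
Convert to per m²: 1.4122 × 0.01 = 0.014122 kg.

0.014 kg P₂O₅ per sq m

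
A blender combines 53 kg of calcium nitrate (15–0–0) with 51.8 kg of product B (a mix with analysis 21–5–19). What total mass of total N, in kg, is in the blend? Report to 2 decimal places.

18.83 kg N

N mass = 15%×53 + 21%×51.8 = 18.828 kg.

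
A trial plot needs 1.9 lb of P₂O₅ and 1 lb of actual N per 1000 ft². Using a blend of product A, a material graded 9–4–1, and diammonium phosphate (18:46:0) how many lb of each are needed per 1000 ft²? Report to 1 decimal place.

3.5 lb product A, 3.8 lb diammonium phosphate

With a, b = lb per 1000 ft² of product A and diammonium phosphate:
P₂O₅: 0.04·a + 0.46·b = 1.9
N: 0.09·a + 0.18·b = 1
From row1: a = (1.9 − 0.46·b) / 0.04.
Into row2: 0.09·(1.9 − 0.46·b)/0.04 + 0.18·b = 1 → b = 3.83041, a = 3.45029.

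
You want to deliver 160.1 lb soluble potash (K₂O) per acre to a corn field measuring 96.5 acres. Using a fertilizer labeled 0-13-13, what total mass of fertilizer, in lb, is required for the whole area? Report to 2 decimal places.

Product per acre = 160.1 / 13% = 1231.54 lb.
Total product = 1231.54 × 96.5 = 118843.462 lb.

118843.46 lb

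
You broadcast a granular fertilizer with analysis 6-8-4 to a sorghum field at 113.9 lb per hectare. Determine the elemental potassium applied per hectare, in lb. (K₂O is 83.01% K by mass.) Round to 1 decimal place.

3.8 lb K per hectare

K₂O per hectare = 113.9 × 4% = 4.556 lb.
Elemental K = 4.556 × 0.8301 = 3.78194 lb per hectare.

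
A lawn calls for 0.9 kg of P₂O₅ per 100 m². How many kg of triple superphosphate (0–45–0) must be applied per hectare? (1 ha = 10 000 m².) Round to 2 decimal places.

Product per 100 m² = 0.9 / 45% = 2 kg.
Convert to per hectare: 2 × 100 = 200 kg.

200.00 kg of product per hectare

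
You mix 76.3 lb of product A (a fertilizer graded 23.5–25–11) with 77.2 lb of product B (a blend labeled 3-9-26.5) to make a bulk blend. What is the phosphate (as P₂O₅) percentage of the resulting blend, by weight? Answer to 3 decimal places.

Total mass = 76.3 + 77.2 = 153.5 lb.
P₂O₅ mass = 25%×76.3 + 9%×77.2 = 26.023 lb.
% P₂O₅ = 26.023 / 153.5 = 16.9531%.

16.953% P₂O₅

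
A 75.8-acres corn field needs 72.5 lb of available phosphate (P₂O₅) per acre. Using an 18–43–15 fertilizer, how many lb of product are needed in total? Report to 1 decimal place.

12780.2 lb

Product per acre = 72.5 / 43% = 168.605 lb.
Total product = 168.605 × 75.8 = 12780.23 lb.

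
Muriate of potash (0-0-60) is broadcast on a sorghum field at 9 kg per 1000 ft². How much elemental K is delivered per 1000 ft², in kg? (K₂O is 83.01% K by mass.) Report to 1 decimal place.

K₂O per 1000 ft² = 9 × 60% = 5.4 kg.
Elemental K = 5.4 × 0.8301 = 4.48254 kg per 1000 ft².

4.5 kg K per thousand sq ft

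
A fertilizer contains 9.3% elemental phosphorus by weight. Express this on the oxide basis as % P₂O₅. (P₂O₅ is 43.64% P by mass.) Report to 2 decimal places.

21.31% P₂O₅

%P₂O₅ = 9.3 / 0.4364 = 21.3107%.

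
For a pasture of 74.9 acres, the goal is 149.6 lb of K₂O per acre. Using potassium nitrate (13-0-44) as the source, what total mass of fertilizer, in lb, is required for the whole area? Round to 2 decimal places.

Product per acre = 149.6 / 44% = 340 lb.
Total product = 340 × 74.9 = 25466 lb.

25466.00 lb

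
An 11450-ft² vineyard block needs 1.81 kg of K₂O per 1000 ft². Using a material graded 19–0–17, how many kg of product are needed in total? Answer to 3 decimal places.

Product per 1000 ft² = 1.81 / 17% = 10.6471 kg.
Total product = 10.6471 × 11450 / 1000 = 121.9088 kg.

121.909 kg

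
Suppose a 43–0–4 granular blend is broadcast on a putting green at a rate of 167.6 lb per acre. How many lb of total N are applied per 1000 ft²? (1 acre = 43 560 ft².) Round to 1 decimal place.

1.7 lb N per thousand sq ft

nitrogen per acre = 167.6 × 43% = 72.068 lb.
Convert to per 1000 ft²: 72.068 × 0.0229568 = 1.65445 lb.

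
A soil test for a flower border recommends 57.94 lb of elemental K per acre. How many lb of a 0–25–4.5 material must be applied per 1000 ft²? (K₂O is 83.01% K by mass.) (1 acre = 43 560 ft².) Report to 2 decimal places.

As K₂O: 57.94 / 0.8301 = 69.7988 lb per acre.
Product per acre = 69.7988 / 4.5% = 1551.08 lb.
Convert to per 1000 ft²: 1551.08 × 0.0229568 = 35.608 lb.

35.61 lb of product per thousand sq ft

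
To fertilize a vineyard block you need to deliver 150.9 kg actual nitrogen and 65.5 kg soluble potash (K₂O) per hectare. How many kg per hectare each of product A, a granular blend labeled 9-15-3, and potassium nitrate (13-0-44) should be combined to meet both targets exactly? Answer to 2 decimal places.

Let a = kg of product A, b = kg of potassium nitrate (per hectare).
N: 0.09·a + 0.13·b = 150.9
K₂O: 0.03·a + 0.44·b = 65.5
From row1: a = (150.9 − 0.13·b) / 0.09.
Into row2: 0.03·(150.9 − 0.13·b)/0.09 + 0.44·b = 65.5 → b = 38.3193, a = 1621.317.

1621.32 kg product A, 38.32 kg potassium nitrate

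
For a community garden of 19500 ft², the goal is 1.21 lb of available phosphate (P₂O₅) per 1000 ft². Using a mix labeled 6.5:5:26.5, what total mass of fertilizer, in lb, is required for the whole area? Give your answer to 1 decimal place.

Product per 1000 ft² = 1.21 / 5% = 24.2 lb.
Total product = 24.2 × 19500 / 1000 = 471.9 lb.

471.9 lb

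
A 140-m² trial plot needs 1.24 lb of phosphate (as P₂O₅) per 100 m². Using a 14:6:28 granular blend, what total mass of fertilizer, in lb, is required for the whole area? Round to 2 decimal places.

28.93 lb

Product per 100 m² = 1.24 / 6% = 20.6667 lb.
Total product = 20.6667 × 140 / 100 = 28.9333 lb.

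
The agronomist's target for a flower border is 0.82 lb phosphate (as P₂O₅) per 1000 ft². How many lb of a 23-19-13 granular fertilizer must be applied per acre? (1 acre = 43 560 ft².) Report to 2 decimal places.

188.00 lb of product per acre

Product per 1000 ft² = 0.82 / 19% = 4.31579 lb.
Convert to per acre: 4.31579 × 43.56 = 187.996 lb.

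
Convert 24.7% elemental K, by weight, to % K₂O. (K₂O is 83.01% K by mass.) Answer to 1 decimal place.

%K₂O = 24.7 / 0.8301 = 29.7555%.

29.8% K₂O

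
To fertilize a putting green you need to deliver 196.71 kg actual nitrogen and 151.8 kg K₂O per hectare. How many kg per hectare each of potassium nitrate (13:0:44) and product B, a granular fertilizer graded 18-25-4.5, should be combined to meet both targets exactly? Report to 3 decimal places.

251.834 kg potassium nitrate, 910.953 kg product B

With a, b = kg per hectare of potassium nitrate and product B:
N: 0.13·a + 0.18·b = 196.71
K₂O: 0.44·a + 0.045·b = 151.8
Eliminate b: (row1) − 0.18/0.045·(row2) → -1.63·a = -410.49, so a = 251.8344.
Then b = (151.8 − 0.44·251.8344) / 0.045 = 910.95297.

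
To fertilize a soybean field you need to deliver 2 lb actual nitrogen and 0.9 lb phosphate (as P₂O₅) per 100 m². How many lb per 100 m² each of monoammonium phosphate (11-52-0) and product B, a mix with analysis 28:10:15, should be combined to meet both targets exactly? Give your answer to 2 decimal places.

0.39 lb monoammonium phosphate, 6.99 lb product B

Let a = lb of monoammonium phosphate, b = lb of product B (per 100 m²).
N: 0.11·a + 0.28·b = 2
P₂O₅: 0.52·a + 0.1·b = 0.9
Eliminate a: (row1) − 0.11/0.52·(row2) → 0.258846·b = 1.80962, so b = 6.99108.
Back-substitute: a = (2 − 0.28·6.99108) / 0.11 = 0.38633.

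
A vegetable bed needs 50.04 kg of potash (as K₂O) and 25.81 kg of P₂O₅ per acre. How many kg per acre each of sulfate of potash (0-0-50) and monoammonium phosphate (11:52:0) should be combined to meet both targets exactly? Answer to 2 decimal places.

100.08 kg sulfate of potash, 49.63 kg monoammonium phosphate

Let a = kg of sulfate of potash, b = kg of monoammonium phosphate (per acre).
K₂O: 0.5·a + 0·b = 50.04
P₂O₅: 0·a + 0.52·b = 25.81
Solving simultaneously: a = 100.08, b = 49.6346.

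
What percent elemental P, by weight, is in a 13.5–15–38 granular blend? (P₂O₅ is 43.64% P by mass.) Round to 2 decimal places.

%P = 15 × 0.4364 = 6.546%.

6.55% P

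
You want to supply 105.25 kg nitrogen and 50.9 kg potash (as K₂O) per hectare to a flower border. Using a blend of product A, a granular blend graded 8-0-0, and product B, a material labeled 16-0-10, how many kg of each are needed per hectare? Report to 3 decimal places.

297.625 kg product A, 509.000 kg product B

Let a = kg of product A, b = kg of product B (per hectare).
N: 0.08·a + 0.16·b = 105.25
K₂O: 0·a + 0.1·b = 50.9
Solving simultaneously: a = 297.625, b = 509.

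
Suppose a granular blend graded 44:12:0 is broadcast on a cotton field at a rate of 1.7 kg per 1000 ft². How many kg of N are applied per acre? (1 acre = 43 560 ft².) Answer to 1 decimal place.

nitrogen per 1000 ft² = 1.7 × 44% = 0.748 kg.
Convert to per acre: 0.748 × 43.56 = 32.5829 kg.

32.6 kg N per acre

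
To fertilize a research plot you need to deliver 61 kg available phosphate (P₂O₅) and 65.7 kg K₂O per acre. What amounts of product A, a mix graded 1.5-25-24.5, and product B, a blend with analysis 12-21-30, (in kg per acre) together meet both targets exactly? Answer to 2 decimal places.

Per-acre balance (a = product A, b = product B):
P₂O₅: 0.25·a + 0.21·b = 61
K₂O: 0.245·a + 0.3·b = 65.7
Eliminate a: (row1) − 0.25/0.245·(row2) → -0.0961224·b = -6.04082, so b = 62.845.
Back-substitute: a = (61 − 0.21·62.845) / 0.25 = 191.2102.

191.21 kg product A, 62.85 kg product B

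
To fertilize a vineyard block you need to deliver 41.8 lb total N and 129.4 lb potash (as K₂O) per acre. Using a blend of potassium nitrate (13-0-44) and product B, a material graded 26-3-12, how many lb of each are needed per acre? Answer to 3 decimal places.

Let a = lb of potassium nitrate, b = lb of product B (per acre).
N: 0.13·a + 0.26·b = 41.8
K₂O: 0.44·a + 0.12·b = 129.4
Solving simultaneously: a = 289.7571, b = 15.8907.

289.757 lb potassium nitrate, 15.891 lb product B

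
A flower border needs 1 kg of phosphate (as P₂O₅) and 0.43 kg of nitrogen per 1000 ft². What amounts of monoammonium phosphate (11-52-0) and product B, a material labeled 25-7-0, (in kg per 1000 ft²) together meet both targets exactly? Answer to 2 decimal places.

Per-1000 ft² balance (a = monoammonium phosphate, b = product B):
P₂O₅: 0.52·a + 0.07·b = 1
N: 0.11·a + 0.25·b = 0.43
Eliminate b: (row1) − 0.07/0.25·(row2) → 0.4892·a = 0.8796, so a = 1.79804.
Then b = (0.43 − 0.11·1.79804) / 0.25 = 0.928863.

1.80 kg monoammonium phosphate, 0.93 kg product B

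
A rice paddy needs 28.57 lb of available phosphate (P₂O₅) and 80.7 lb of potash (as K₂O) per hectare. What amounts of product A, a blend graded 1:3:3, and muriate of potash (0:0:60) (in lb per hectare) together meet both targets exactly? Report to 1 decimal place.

Per-hectare balance (a = product A, b = muriate of potash):
P₂O₅: 0.03·a + 0·b = 28.57
K₂O: 0.03·a + 0.6·b = 80.7
Eliminate b: (row1) − 0/0.6·(row2) → 0.03·a = 28.57, so a = 952.333.
Then b = (80.7 − 0.03·952.333) / 0.6 = 86.8833.

952.3 lb product A, 86.9 lb muriate of potash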